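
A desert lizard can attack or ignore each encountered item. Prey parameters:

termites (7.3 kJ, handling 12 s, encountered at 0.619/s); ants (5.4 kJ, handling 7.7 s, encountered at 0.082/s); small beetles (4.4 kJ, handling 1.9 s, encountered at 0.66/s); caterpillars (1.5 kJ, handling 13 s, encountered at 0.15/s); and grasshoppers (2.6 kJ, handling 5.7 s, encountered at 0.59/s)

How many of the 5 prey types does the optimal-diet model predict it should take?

Profitabilities (E/h, kJ/s): small beetles 2.32, ants 0.701, termites 0.608, grasshoppers 0.456, caterpillars 0.115. Add prey in this order while the next type's profitability exceeds the intake rate on those already taken.
Rate on top 1: 1.288. ants: 0.701 < 1.288 → exclude; stop.
Optimal diet: small beetles — 1 of 5 types.

1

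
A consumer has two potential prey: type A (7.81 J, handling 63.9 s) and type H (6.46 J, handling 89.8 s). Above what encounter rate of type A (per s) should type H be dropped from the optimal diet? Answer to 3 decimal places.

0.022 per s

The zero-one rule: include type H iff E₂/h₂ > λE₁/(1+λh₁). Equality gives the switch point.
λE₁h₂ = E₂ + λE₂h₁ ⇒ λ = E₂/(E₁h₂ − E₂h₁) = 6.46/(701.3 − 412.8) = 0.02239 per s.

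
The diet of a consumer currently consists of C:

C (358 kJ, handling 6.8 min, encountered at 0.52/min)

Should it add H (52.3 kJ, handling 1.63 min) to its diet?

No

Intake rate on the current diet: R = (0.52×358) / (1 + 0.52×6.8) = 186.2/4.536 = 41.04 kJ/min.
H: E/h = 52.3/1.63 = 32.09 kJ/min.
Since 32.09 < R, time spent handling H is better spent searching.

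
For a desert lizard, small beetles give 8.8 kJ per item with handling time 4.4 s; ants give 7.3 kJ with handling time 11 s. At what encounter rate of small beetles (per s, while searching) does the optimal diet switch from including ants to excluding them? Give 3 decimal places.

0.113 per s

Drop ants once their profitability E₂/h₂ falls below the rate achievable on small beetles alone: E₂/h₂ = λE₁/(1 + λh₁).
Solve for λ: λE₁h₂ = E₂(1 + λh₁) → λ(E₁h₂ − E₂h₁) = E₂ → λ = E₂/(E₁h₂ − E₂h₁).
λ = 7.3/(8.8×11 − 7.3×4.4) = 7.3/64.68 = 0.1129 per s.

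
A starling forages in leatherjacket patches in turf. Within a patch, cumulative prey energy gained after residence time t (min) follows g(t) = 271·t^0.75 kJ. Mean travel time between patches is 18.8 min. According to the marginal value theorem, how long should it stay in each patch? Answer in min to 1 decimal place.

56.4 min

Maximise g(t)/(T+t): set derivative to zero → g'(t)(T+t) = g(t).
g'(t) = 0.75·271·t^-0.25. Setting 0.75·271·t^-0.25 = 271·t^0.75/(18.8+t) gives 0.75(18.8+t) = t, so 0.25·t = 0.75×18.8.
t* = 0.75×18.8/0.25 = 56.4 min.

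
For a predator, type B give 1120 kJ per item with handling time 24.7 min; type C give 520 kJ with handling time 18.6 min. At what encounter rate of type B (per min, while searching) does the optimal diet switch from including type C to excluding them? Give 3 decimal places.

The zero-one rule: include type C iff E₂/h₂ > λE₁/(1+λh₁). Equality gives the switch point.
λE₁h₂ = E₂ + λE₂h₁ ⇒ λ = E₂/(E₁h₂ − E₂h₁) = 520/(2.083e+04 − 1.284e+04) = 0.0651 per min.

0.065 per min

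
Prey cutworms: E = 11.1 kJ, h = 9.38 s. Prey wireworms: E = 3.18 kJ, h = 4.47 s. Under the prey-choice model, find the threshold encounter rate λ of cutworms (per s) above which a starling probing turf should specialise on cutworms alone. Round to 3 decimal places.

0.161 per s

At the threshold, the rate on cutworms alone equals the profitability of wireworms: λ·11.1/(1 + λ·9.38) = 3.18/4.47 = 0.7114.
Rearranging, λ(11.1 − 0.7114×9.38) = 0.7114, so λ = 0.7114/4.427 = 0.1607 per s.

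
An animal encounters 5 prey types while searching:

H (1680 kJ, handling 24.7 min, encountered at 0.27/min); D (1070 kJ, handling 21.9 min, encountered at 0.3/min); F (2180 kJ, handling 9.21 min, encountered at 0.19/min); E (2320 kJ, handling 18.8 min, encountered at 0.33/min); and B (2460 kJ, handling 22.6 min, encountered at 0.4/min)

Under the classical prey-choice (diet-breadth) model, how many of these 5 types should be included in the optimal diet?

Rank by E/h (kJ/min): F 237, E 123, B 109, H 68, D 48.9. Include each in turn until the next type's E/h falls below the running intake rate.
Rate on top 1: 150.6. E: 123 < 150.6 → exclude; stop.
Optimal diet: F — 1 of 5 types.

1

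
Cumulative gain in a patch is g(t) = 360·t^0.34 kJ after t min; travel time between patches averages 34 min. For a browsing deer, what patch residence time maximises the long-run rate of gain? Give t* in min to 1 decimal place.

Maximise g(t)/(T+t): set derivative to zero → g'(t)(T+t) = g(t).
g'(t) = 0.34·360·t^-0.66. Setting 0.34·360·t^-0.66 = 360·t^0.34/(34+t) gives 0.34(34+t) = t, so 0.66·t = 0.34×34.
t* = 0.34×34/0.66 = 17.52 min.

17.5 min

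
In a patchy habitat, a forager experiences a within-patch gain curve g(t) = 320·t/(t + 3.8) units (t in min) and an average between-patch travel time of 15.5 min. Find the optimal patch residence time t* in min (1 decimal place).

Optimal t* satisfies g'(t*) = g(t*)/(T + t*).
g'(t) = 320·3.8/(t + 3.8)². Setting 320·3.8/(t+3.8)² = 320t/[(t+3.8)(15.5+t)] gives 3.8(15.5+t) = t(t+3.8), so t² = 3.8×15.5 = 58.9.
t* = √58.9 = 7.675 min.

7.7 min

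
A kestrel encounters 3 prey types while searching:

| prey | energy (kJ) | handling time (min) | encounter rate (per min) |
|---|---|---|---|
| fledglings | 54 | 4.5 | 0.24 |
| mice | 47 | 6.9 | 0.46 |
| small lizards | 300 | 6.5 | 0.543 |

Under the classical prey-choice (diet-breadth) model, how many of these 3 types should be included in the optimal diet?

1

E/h in descending order: small lizards 46.2, fledglings 12, mice 6.81 kJ/min. The optimal diet is the largest prefix of this list for which every included type satisfies E_i/h_i > R on the types above it.
Rate on top 1: 35.96. fledglings: 12 < 35.96 → exclude; stop.
Optimal diet: small lizards — 1 of 3 types.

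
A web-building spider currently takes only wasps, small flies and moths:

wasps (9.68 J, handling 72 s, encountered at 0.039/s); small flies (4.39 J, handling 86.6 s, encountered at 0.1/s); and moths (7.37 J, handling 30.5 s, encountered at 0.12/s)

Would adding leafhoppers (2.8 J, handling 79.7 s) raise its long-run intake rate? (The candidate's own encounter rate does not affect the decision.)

On wasps, small flies and moths alone, R = ΣλE/(1+Σλh) = 1.701/16.13 = 0.1055 J/s.
Profitability of leafhoppers: 2.8/79.7 = 0.03513 J/s.
0.03513 < 0.1055, so adding leafhoppers would lower the average — exclude it.

No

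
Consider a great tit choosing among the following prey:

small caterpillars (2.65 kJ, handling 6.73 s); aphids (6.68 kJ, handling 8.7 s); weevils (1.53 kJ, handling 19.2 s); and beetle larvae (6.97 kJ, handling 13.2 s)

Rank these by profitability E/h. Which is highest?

In descending order of E/h:
aphids: 6.68/8.7 = 0.768 kJ/s
beetle larvae: 6.97/13.2 = 0.528 kJ/s
small caterpillars: 2.65/6.73 = 0.394 kJ/s
weevils: 1.53/19.2 = 0.0797 kJ/s

aphids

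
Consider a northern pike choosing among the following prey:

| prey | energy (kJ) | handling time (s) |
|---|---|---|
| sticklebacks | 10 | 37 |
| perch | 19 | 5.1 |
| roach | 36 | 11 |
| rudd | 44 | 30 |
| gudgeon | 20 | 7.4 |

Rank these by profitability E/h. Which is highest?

In descending order of E/h:
perch: 19/5.1 = 3.73 kJ/s
roach: 36/11 = 3.27 kJ/s
gudgeon: 20/7.4 = 2.7 kJ/s
rudd: 44/30 = 1.47 kJ/s
sticklebacks: 10/37 = 0.27 kJ/s

perch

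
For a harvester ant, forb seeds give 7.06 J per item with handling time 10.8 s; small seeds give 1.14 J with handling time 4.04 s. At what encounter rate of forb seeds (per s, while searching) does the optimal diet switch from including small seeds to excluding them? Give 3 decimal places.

0.070 per s

The zero-one rule: include small seeds iff E₂/h₂ > λE₁/(1+λh₁). Equality gives the switch point.
λE₁h₂ = E₂ + λE₂h₁ ⇒ λ = E₂/(E₁h₂ − E₂h₁) = 1.14/(28.52 − 12.31) = 0.07033 per s.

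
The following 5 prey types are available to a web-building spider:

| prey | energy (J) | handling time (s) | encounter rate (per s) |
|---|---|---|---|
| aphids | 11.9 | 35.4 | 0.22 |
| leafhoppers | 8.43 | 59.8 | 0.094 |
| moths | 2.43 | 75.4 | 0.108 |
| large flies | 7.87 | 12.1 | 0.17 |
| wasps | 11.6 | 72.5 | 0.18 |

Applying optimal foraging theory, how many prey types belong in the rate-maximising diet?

E/h in descending order: large flies 0.65, aphids 0.336, wasps 0.16, leafhoppers 0.141, moths 0.0322 J/s. The optimal diet is the largest prefix of this list for which every included type satisfies E_i/h_i > R on the types above it.
Rate on top 1: 0.4377. aphids: 0.336 < 0.4377 → exclude; stop.
Optimal diet: large flies — 1 of 5 types.

1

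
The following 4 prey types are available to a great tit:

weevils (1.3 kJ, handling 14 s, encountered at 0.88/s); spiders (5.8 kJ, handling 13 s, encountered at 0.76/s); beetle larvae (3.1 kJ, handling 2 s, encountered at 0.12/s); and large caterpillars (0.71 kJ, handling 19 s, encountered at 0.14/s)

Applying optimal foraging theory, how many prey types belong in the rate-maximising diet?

E/h in descending order: beetle larvae 1.55, spiders 0.446, weevils 0.0929, large caterpillars 0.0374 kJ/s. The optimal diet is the largest prefix of this list for which every included type satisfies E_i/h_i > R on the types above it.
Rate on top 1: 0.3. spiders: 0.446 > 0.3 → include.
Rate on top 2: 0.4299. weevils: 0.0929 < 0.4299 → exclude; stop.
Optimal diet: beetle larvae, spiders — 2 of 4 types.

2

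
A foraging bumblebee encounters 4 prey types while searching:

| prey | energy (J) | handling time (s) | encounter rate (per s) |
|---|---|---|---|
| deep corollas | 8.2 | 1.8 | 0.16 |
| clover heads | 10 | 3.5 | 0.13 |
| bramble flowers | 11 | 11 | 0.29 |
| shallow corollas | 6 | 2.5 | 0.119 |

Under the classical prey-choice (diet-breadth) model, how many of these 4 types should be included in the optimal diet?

3

E/h in descending order: deep corollas 4.56, clover heads 2.86, shallow corollas 2.4, bramble flowers 1 J/s. The optimal diet is the largest prefix of this list for which every included type satisfies E_i/h_i > R on the types above it.
Rate on top 1: 1.019. clover heads: 2.86 > 1.019 → include.
Rate on top 2: 1.499. shallow corollas: 2.4 > 1.499 → include.
Rate on top 3: 1.63. bramble flowers: 1 < 1.63 → exclude; stop.
Optimal diet: deep corollas, clover heads, shallow corollas — 3 of 4 types.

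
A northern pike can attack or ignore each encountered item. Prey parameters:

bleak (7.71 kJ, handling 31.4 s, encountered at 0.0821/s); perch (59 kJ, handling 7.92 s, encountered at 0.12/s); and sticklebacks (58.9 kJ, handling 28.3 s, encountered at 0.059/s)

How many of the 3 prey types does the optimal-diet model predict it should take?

Rank by E/h (kJ/s): perch 7.45, sticklebacks 2.08, bleak 0.246. Include each in turn until the next type's E/h falls below the running intake rate.
Rate on top 1: 3.63. sticklebacks: 2.08 < 3.63 → exclude; stop.
Optimal diet: perch — 1 of 3 types.

1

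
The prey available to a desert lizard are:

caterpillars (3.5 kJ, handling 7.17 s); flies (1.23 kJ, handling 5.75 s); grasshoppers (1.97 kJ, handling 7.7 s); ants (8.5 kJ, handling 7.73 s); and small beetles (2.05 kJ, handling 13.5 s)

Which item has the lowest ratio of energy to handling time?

In descending order of E/h:
ants: 8.5/7.73 = 1.1 kJ/s
caterpillars: 3.5/7.17 = 0.488 kJ/s
grasshoppers: 1.97/7.7 = 0.256 kJ/s
flies: 1.23/5.75 = 0.214 kJ/s
small beetles: 2.05/13.5 = 0.152 kJ/s

small beetles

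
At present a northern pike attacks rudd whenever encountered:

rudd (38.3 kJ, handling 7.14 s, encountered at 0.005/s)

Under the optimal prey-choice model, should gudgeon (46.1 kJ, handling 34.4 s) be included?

Intake rate on the current diet: R = (0.005×38.3) / (1 + 0.005×7.14) = 0.1915/1.036 = 0.1849 kJ/s.
Profitability of gudgeon: 46.1/34.4 = 1.34 kJ/s.
Since 1.34 > R, including gudgeon increases the long-run rate.

Yes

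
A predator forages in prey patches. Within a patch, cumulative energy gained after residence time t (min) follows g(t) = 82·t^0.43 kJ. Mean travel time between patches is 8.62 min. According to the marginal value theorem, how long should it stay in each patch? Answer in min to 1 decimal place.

Optimal t* satisfies g'(t*) = g(t*)/(T + t*).
g'(t) = 0.43·82·t^-0.57. Setting 0.43·82·t^-0.57 = 82·t^0.43/(8.62+t) gives 0.43(8.62+t) = t, so 0.57·t = 0.43×8.62.
t* = 0.43×8.62/0.57 = 6.503 min.

6.5 min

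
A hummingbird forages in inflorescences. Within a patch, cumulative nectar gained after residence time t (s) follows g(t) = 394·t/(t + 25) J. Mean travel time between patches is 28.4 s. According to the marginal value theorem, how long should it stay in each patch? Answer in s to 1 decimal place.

Optimal t* satisfies g'(t*) = g(t*)/(T + t*).
g'(t) = 394·25/(t + 25)². Setting 394·25/(t+25)² = 394t/[(t+25)(28.4+t)] gives 25(28.4+t) = t(t+25), so t² = 25×28.4 = 710.
t* = √710 = 26.65 s.

26.6 s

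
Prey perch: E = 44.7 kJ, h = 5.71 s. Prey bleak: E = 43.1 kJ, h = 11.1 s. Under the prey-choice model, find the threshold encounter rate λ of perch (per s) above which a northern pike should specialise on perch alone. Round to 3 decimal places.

0.172 per s

At the threshold, the rate on perch alone equals the profitability of bleak: λ·44.7/(1 + λ·5.71) = 43.1/11.1 = 3.883.
Rearranging, λ(44.7 − 3.883×5.71) = 3.883, so λ = 3.883/22.53 = 0.1724 per s.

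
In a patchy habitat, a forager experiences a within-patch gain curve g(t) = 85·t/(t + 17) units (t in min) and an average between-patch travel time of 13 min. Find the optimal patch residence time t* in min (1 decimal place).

14.9 min

Optimal t* satisfies g'(t*) = g(t*)/(T + t*).
g'(t) = 85·17/(t + 17)². Setting 85·17/(t+17)² = 85t/[(t+17)(13+t)] gives 17(13+t) = t(t+17), so t² = 17×13 = 221.
t* = √221 = 14.87 min.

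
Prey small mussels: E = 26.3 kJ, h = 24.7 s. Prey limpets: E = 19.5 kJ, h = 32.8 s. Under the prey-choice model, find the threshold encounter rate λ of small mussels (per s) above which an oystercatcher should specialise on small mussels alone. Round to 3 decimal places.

At the threshold, the rate on small mussels alone equals the profitability of limpets: λ·26.3/(1 + λ·24.7) = 19.5/32.8 = 0.5945.
Rearranging, λ(26.3 − 0.5945×24.7) = 0.5945, so λ = 0.5945/11.62 = 0.05118 per s.

0.051 per s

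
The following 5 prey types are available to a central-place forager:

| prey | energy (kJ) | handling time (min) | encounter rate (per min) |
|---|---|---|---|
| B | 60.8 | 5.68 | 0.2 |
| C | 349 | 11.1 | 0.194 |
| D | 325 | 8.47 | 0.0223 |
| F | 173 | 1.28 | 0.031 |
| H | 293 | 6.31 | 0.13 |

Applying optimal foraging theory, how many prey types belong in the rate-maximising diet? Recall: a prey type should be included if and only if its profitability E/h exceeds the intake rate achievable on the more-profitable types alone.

4

E/h in descending order: F 135, H 46.4, D 38.4, C 31.4, B 10.7 kJ/min. The optimal diet is the largest prefix of this list for which every included type satisfies E_i/h_i > R on the types above it.
Rate on top 1: 5.158. H: 46.4 > 5.158 → include.
Rate on top 2: 23.36. D: 38.4 > 23.36 → include.
Rate on top 3: 24.75. C: 31.4 > 24.75 → include.
Rate on top 4: 28.18. B: 10.7 < 28.18 → exclude; stop.
Optimal diet: F, H, D, C — 4 of 5 types.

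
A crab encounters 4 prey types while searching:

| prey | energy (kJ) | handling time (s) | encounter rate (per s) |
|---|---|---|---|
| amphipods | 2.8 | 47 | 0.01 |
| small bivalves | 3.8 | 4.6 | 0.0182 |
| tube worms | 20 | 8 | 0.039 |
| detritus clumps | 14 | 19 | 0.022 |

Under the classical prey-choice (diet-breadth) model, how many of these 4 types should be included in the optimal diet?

Rank by E/h (kJ/s): tube worms 2.5, small bivalves 0.826, detritus clumps 0.737, amphipods 0.0596. Include each in turn until the next type's E/h falls below the running intake rate.
Rate on top 1: 0.5945. small bivalves: 0.826 > 0.5945 → include.
Rate on top 2: 0.6084. detritus clumps: 0.737 > 0.6084 → include.
Rate on top 3: 0.638. amphipods: 0.0596 < 0.638 → exclude; stop.
Optimal diet: tube worms, small bivalves, detritus clumps — 3 of 4 types.

3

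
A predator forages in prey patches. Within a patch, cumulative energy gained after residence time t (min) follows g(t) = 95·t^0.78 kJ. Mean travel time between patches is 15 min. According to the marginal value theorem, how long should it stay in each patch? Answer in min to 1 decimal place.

Optimal t* satisfies g'(t*) = g(t*)/(T + t*).
g'(t) = 0.78·95·t^-0.22. Setting 0.78·95·t^-0.22 = 95·t^0.78/(15+t) gives 0.78(15+t) = t, so 0.22·t = 0.78×15.
t* = 0.78×15/0.22 = 53.18 min.

53.2 min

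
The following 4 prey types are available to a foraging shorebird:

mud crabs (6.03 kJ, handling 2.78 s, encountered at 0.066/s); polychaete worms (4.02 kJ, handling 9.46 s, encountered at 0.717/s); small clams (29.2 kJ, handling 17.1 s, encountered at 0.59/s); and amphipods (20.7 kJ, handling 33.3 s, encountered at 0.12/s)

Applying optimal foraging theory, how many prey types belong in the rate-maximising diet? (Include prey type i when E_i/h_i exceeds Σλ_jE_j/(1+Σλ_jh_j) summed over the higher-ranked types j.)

Rank by E/h (kJ/s): mud crabs 2.17, small clams 1.71, amphipods 0.622, polychaete worms 0.425. Include each in turn until the next type's E/h falls below the running intake rate.
Rate on top 1: 0.3363. small clams: 1.71 > 0.3363 → include.
Rate on top 2: 1.564. amphipods: 0.622 < 1.564 → exclude; stop.
Optimal diet: mud crabs, small clams — 2 of 4 types.

2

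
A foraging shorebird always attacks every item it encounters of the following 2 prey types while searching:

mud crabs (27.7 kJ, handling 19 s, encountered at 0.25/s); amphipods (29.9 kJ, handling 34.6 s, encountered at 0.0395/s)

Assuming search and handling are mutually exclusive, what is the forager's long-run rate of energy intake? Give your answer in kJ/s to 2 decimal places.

1.14 kJ/s

Energy encountered per unit search time: 0.25×27.7 + 0.0395×29.9 = 8.106 kJ/s.
Handling time per unit search time: 0.25×19 + 0.0395×34.6 = 6.117.
Rate = 8.106/(1 + 6.117) = 1.139 kJ/s.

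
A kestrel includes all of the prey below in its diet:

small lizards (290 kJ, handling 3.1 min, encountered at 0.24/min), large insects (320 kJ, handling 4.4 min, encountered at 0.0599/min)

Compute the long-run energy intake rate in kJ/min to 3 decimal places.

R = (0.24×290 + 0.0599×320) / (1 + 0.24×3.1 + 0.0599×4.4) = 88.77/2.008 = 44.22 kJ/min.

44.217 kJ/min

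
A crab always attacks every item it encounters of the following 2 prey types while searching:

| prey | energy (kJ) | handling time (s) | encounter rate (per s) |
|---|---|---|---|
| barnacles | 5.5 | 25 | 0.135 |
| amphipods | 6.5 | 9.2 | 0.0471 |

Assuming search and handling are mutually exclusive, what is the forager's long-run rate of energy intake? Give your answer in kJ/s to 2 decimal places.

0.22 kJ/s

Energy encountered per unit search time: 0.135×5.5 + 0.0471×6.5 = 1.049 kJ/s.
Handling time per unit search time: 0.135×25 + 0.0471×9.2 = 3.808.
Rate = 1.049/(1 + 3.808) = 0.2181 kJ/s.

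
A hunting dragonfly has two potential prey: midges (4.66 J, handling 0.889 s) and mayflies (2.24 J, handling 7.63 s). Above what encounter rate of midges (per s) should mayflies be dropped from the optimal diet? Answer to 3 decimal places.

0.067 per s

The zero-one rule: include mayflies iff E₂/h₂ > λE₁/(1+λh₁). Equality gives the switch point.
λE₁h₂ = E₂ + λE₂h₁ ⇒ λ = E₂/(E₁h₂ − E₂h₁) = 2.24/(35.56 − 1.991) = 0.06674 per s.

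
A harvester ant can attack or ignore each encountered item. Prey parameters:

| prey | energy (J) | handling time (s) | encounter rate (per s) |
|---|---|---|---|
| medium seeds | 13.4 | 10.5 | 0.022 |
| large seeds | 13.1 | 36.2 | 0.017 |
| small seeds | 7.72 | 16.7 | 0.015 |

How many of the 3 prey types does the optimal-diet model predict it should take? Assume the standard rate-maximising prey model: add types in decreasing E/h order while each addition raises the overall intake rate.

3

E/h in descending order: medium seeds 1.28, small seeds 0.462, large seeds 0.362 J/s. The optimal diet is the largest prefix of this list for which every included type satisfies E_i/h_i > R on the types above it.
Rate on top 1: 0.2395. small seeds: 0.462 > 0.2395 → include.
Rate on top 2: 0.2772. large seeds: 0.362 > 0.2772 → include.
Optimal diet: medium seeds, small seeds, large seeds — 3 of 3 types.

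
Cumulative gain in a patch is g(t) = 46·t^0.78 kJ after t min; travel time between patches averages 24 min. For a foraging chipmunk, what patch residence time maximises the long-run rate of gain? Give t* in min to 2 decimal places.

85.09 min

By the marginal value theorem, leave when the instantaneous gain rate g'(t) equals the habitat-wide average g(t)/(T + t).
g'(t) = 0.78·46·t^-0.22. Setting 0.78·46·t^-0.22 = 46·t^0.78/(24+t) gives 0.78(24+t) = t, so 0.22·t = 0.78×24.
t* = 0.78×24/0.22 = 85.09 min.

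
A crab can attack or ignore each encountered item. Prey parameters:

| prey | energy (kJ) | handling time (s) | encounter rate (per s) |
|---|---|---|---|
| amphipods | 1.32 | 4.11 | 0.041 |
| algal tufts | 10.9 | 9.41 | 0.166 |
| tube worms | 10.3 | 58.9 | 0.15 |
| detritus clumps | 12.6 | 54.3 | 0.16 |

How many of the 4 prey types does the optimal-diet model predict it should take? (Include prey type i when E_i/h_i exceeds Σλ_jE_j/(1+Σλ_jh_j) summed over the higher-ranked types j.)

1

Profitabilities (E/h, kJ/s): algal tufts 1.16, amphipods 0.321, detritus clumps 0.232, tube worms 0.175. Add prey in this order while the next type's profitability exceeds the intake rate on those already taken.
Rate on top 1: 0.7062. amphipods: 0.321 < 0.7062 → exclude; stop.
Optimal diet: algal tufts — 1 of 4 types.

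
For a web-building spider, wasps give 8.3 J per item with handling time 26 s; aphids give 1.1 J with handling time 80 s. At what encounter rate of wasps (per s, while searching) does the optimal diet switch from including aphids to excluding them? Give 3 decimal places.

0.002 per s

The zero-one rule: include aphids iff E₂/h₂ > λE₁/(1+λh₁). Equality gives the switch point.
λE₁h₂ = E₂ + λE₂h₁ ⇒ λ = E₂/(E₁h₂ − E₂h₁) = 1.1/(664 − 28.6) = 0.001731 per s.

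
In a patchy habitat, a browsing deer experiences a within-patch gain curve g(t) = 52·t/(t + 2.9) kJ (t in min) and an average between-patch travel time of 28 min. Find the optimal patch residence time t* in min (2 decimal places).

9.01 min

By the marginal value theorem, leave when the instantaneous gain rate g'(t) equals the habitat-wide average g(t)/(T + t).
g'(t) = 52·2.9/(t + 2.9)². Setting 52·2.9/(t+2.9)² = 52t/[(t+2.9)(28+t)] gives 2.9(28+t) = t(t+2.9), so t² = 2.9×28 = 81.2.
t* = √81.2 = 9.011 min.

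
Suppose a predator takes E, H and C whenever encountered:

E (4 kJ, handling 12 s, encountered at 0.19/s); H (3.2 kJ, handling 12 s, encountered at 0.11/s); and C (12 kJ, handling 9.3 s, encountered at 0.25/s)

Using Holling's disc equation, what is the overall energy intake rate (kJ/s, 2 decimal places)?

Energy encountered per unit search time: 0.19×4 + 0.11×3.2 + 0.25×12 = 4.112 kJ/s.
Handling time per unit search time: 0.19×12 + 0.11×12 + 0.25×9.3 = 5.925.
Rate = 4.112/(1 + 5.925) = 0.5938 kJ/s.

0.59 kJ/s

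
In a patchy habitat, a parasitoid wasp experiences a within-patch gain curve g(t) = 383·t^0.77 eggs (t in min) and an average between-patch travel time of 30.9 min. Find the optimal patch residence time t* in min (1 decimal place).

103.4 min

By the marginal value theorem, leave when the instantaneous gain rate g'(t) equals the habitat-wide average g(t)/(T + t).
g'(t) = 0.77·383·t^-0.23. Setting 0.77·383·t^-0.23 = 383·t^0.77/(30.9+t) gives 0.77(30.9+t) = t, so 0.23·t = 0.77×30.9.
t* = 0.77×30.9/0.23 = 103.4 min.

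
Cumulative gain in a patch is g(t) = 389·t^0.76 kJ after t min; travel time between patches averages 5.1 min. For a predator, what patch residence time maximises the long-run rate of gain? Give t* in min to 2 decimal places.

16.15 min

By the marginal value theorem, leave when the instantaneous gain rate g'(t) equals the habitat-wide average g(t)/(T + t).
g'(t) = 0.76·389·t^-0.24. Setting 0.76·389·t^-0.24 = 389·t^0.76/(5.1+t) gives 0.76(5.1+t) = t, so 0.24·t = 0.76×5.1.
t* = 0.76×5.1/0.24 = 16.15 min.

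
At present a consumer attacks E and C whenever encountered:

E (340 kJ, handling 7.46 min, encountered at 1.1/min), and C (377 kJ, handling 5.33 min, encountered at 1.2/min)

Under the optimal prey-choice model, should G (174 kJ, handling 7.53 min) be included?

No

Current rate: (1.1×340 + 1.2×377)/(1 + 1.1×7.46 + 1.2×5.33) = 52.97 kJ/min.
Profitability of G: 174/7.53 = 23.11 kJ/min.
23.11 < 52.97, so adding G would lower the average — exclude it.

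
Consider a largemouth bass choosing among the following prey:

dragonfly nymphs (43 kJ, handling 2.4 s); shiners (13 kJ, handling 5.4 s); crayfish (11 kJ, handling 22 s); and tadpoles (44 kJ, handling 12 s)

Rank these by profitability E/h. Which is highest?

In descending order of E/h:
dragonfly nymphs: 43/2.4 = 17.9 kJ/s
tadpoles: 44/12 = 3.67 kJ/s
shiners: 13/5.4 = 2.41 kJ/s
crayfish: 11/22 = 0.5 kJ/s

dragonfly nymphs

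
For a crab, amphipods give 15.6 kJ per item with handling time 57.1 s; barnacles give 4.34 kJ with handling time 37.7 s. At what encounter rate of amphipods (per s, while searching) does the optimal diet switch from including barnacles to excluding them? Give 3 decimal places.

0.013 per s

The zero-one rule: include barnacles iff E₂/h₂ > λE₁/(1+λh₁). Equality gives the switch point.
λE₁h₂ = E₂ + λE₂h₁ ⇒ λ = E₂/(E₁h₂ − E₂h₁) = 4.34/(588.1 − 247.8) = 0.01275 per s.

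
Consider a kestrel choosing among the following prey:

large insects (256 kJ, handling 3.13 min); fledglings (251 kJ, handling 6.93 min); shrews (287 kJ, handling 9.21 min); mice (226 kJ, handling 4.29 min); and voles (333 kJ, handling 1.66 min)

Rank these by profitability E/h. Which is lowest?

Profitability E/h (kJ/min): large insects = 256/3.13 = 81.8, fledglings = 251/6.93 = 36.2, shrews = 287/9.21 = 31.2, mice = 226/4.29 = 52.7, voles = 333/1.66 = 201.
Ranked: voles > large insects > mice > fledglings > shrews.

shrews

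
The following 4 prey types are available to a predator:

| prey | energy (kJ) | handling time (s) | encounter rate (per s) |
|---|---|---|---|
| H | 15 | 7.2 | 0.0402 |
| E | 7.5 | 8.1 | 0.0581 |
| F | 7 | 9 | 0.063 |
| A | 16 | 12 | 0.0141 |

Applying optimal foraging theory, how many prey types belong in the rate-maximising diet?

Profitabilities (E/h, kJ/s): H 2.08, A 1.33, E 0.926, F 0.778. Add prey in this order while the next type's profitability exceeds the intake rate on those already taken.
Rate on top 1: 0.4676. A: 1.33 > 0.4676 → include.
Rate on top 2: 0.5681. E: 0.926 > 0.5681 → include.
Rate on top 3: 0.6554. F: 0.778 > 0.6554 → include.
Optimal diet: H, A, E, F — 4 of 4 types.

4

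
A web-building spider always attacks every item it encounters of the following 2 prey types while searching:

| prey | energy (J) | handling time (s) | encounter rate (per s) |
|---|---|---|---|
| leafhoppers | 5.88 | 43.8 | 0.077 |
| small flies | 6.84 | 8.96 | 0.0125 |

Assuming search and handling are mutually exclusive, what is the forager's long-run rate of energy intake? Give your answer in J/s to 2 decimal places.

0.12 J/s

Energy encountered per unit search time: 0.077×5.88 + 0.0125×6.84 = 0.5383 J/s.
Handling time per unit search time: 0.077×43.8 + 0.0125×8.96 = 3.485.
Rate = 0.5383/(1 + 3.485) = 0.12 J/s.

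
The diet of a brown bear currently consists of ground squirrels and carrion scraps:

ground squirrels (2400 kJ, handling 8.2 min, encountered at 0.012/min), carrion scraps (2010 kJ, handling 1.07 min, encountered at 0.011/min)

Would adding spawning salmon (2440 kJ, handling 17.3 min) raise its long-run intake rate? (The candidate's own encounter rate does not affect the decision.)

Current rate: (0.012×2400 + 0.011×2010)/(1 + 0.012×8.2 + 0.011×1.07) = 45.86 kJ/min.
spawning salmon: E/h = 2440/17.3 = 141 kJ/min.
141 > 45.86, so adding spawning salmon raises the average — include it.

Yes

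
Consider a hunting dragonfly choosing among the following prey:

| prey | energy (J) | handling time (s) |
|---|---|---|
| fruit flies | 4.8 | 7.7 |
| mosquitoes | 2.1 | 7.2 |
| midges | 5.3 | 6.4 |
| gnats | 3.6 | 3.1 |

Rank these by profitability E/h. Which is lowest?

mosquitoes

Profitability E/h (J/s): fruit flies = 4.8/7.7 = 0.623, mosquitoes = 2.1/7.2 = 0.292, midges = 5.3/6.4 = 0.828, gnats = 3.6/3.1 = 1.16.
Ranked: gnats > midges > fruit flies > mosquitoes.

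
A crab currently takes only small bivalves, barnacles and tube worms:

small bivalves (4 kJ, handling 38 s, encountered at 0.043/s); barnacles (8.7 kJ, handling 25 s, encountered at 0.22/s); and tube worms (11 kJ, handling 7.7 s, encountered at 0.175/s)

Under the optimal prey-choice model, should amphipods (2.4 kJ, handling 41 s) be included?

No

On small bivalves, barnacles and tube worms alone, R = ΣλE/(1+Σλh) = 4.011/9.482 = 0.423 kJ/s.
Profitability of amphipods: 2.4/41 = 0.05854 kJ/s.
0.05854 < 0.423, so adding amphipods would lower the average — exclude it.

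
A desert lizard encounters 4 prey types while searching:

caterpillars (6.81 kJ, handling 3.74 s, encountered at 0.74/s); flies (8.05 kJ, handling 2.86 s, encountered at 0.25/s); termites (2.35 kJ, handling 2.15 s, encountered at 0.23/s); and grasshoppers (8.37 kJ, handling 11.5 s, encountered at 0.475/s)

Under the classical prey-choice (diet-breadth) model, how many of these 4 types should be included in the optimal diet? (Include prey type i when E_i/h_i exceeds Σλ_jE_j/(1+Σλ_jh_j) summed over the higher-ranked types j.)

2

Rank by E/h (kJ/s): flies 2.81, caterpillars 1.82, termites 1.09, grasshoppers 0.728. Include each in turn until the next type's E/h falls below the running intake rate.
Rate on top 1: 1.173. caterpillars: 1.82 > 1.173 → include.
Rate on top 2: 1.573. termites: 1.09 < 1.573 → exclude; stop.
Optimal diet: flies, caterpillars — 2 of 4 types.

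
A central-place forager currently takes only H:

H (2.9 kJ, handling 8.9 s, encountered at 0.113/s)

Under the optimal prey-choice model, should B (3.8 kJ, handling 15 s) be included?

Yes

Current rate: (0.113×2.9)/(1 + 0.113×8.9) = 0.1634 kJ/s.
B: E/h = 3.8/15 = 0.2533 kJ/s.
Since 0.2533 > R, including B increases the long-run rate.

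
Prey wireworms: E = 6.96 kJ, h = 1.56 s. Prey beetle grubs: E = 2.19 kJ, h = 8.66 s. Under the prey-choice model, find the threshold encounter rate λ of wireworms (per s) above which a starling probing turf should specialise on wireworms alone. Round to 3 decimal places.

Drop beetle grubs once their profitability E₂/h₂ falls below the rate achievable on wireworms alone: E₂/h₂ = λE₁/(1 + λh₁).
Solve for λ: λE₁h₂ = E₂(1 + λh₁) → λ(E₁h₂ − E₂h₁) = E₂ → λ = E₂/(E₁h₂ − E₂h₁).
λ = 2.19/(6.96×8.66 − 2.19×1.56) = 2.19/56.86 = 0.03852 per s.

0.039 per s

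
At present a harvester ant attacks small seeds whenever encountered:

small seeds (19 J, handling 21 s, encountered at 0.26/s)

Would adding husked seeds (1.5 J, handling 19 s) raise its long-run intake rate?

Current rate: (0.26×19)/(1 + 0.26×21) = 0.7647 J/s.
husked seeds: E/h = 1.5/19 = 0.07895 J/s.
0.07895 < 0.7647, so adding husked seeds would lower the average — exclude it.

No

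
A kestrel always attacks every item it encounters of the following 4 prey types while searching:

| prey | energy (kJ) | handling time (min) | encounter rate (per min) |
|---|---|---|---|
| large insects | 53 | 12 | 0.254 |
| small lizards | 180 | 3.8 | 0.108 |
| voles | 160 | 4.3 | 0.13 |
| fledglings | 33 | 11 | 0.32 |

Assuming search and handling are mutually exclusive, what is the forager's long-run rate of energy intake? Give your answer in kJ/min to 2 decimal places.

Energy encountered per unit search time: 0.254×53 + 0.108×180 + 0.13×160 + 0.32×33 = 64.26 kJ/min.
Handling time per unit search time: 0.254×12 + 0.108×3.8 + 0.13×4.3 + 0.32×11 = 7.537.
Rate = 64.26/(1 + 7.537) = 7.527 kJ/min.

7.53 kJ/min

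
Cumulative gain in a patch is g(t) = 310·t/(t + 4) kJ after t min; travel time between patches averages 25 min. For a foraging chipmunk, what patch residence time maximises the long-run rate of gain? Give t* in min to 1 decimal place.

10.0 min

By the marginal value theorem, leave when the instantaneous gain rate g'(t) equals the habitat-wide average g(t)/(T + t).
g'(t) = 310·4/(t + 4)². Setting 310·4/(t+4)² = 310t/[(t+4)(25+t)] gives 4(25+t) = t(t+4), so t² = 4×25 = 100.
t* = √100 = 10 min.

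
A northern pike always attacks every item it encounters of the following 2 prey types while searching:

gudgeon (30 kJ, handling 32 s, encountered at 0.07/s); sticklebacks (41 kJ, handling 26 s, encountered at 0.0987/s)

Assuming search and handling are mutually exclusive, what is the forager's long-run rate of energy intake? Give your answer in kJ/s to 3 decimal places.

1.059 kJ/s

Energy encountered per unit search time: 0.07×30 + 0.0987×41 = 6.147 kJ/s.
Handling time per unit search time: 0.07×32 + 0.0987×26 = 4.806.
Rate = 6.147/(1 + 4.806) = 1.059 kJ/s.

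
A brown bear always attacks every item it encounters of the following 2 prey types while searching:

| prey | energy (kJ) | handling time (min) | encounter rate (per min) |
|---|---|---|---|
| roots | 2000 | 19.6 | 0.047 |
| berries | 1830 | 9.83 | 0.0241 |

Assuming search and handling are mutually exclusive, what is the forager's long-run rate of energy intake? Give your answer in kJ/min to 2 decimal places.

63.99 kJ/min

R = Σλ_iE_i / (1 + Σλ_ih_i)
Numerator: 0.047×2000 + 0.0241×1830 = 138.1
Denominator: 1 + 0.047×19.6 + 0.0241×9.83 = 2.158
R = 138.1/2.158 = 63.99 kJ/min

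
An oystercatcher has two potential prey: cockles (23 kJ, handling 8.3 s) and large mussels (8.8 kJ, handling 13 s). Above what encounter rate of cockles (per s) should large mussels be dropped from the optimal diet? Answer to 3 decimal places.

At the threshold, the rate on cockles alone equals the profitability of large mussels: λ·23/(1 + λ·8.3) = 8.8/13 = 0.6769.
Rearranging, λ(23 − 0.6769×8.3) = 0.6769, so λ = 0.6769/17.38 = 0.03894 per s.

0.039 per s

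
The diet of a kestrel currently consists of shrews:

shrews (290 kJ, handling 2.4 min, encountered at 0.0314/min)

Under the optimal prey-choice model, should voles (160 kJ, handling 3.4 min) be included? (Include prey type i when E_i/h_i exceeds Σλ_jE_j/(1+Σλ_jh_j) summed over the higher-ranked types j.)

Current rate: (0.0314×290)/(1 + 0.0314×2.4) = 8.468 kJ/min.
Profitability of voles: 160/3.4 = 47.06 kJ/min.
Since 47.06 > R, including voles increases the long-run rate.

Yes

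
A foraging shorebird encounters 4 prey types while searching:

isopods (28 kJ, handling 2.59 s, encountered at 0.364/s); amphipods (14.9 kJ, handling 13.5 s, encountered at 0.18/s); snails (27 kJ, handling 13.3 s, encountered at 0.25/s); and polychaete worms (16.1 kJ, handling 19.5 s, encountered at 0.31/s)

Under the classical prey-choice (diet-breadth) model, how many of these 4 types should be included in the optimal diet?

Profitabilities (E/h, kJ/s): isopods 10.8, snails 2.03, amphipods 1.1, polychaete worms 0.826. Add prey in this order while the next type's profitability exceeds the intake rate on those already taken.
Rate on top 1: 5.246. snails: 2.03 < 5.246 → exclude; stop.
Optimal diet: isopods — 1 of 4 types.

1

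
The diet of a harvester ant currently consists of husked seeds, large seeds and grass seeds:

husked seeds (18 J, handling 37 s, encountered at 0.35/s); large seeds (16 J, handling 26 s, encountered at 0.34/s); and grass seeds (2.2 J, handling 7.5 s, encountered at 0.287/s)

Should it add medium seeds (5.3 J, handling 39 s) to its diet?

Intake rate on the current diet: R = (0.35×18 + 0.34×16 + 0.287×2.2) / (1 + 0.35×37 + 0.34×26 + 0.287×7.5) = 12.37/24.94 = 0.496 J/s.
Profitability of medium seeds: 5.3/39 = 0.1359 J/s.
0.1359 < 0.496, so adding medium seeds would lower the average — exclude it.

No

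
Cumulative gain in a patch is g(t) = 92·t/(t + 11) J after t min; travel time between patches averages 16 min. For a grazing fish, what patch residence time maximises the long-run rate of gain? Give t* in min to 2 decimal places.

13.27 min

By the marginal value theorem, leave when the instantaneous gain rate g'(t) equals the habitat-wide average g(t)/(T + t).
g'(t) = 92·11/(t + 11)². Setting 92·11/(t+11)² = 92t/[(t+11)(16+t)] gives 11(16+t) = t(t+11), so t² = 11×16 = 176.
t* = √176 = 13.27 min.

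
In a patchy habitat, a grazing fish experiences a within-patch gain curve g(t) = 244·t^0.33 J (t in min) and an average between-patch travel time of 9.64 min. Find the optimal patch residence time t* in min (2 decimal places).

4.75 min

Maximise g(t)/(T+t): set derivative to zero → g'(t)(T+t) = g(t).
g'(t) = 0.33·244·t^-0.67. Setting 0.33·244·t^-0.67 = 244·t^0.33/(9.64+t) gives 0.33(9.64+t) = t, so 0.67·t = 0.33×9.64.
t* = 0.33×9.64/0.67 = 4.748 min.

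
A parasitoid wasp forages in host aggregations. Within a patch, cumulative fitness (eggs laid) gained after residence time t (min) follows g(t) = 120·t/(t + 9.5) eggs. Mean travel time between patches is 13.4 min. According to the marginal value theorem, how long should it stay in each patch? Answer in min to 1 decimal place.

By the marginal value theorem, leave when the instantaneous gain rate g'(t) equals the habitat-wide average g(t)/(T + t).
g'(t) = 120·9.5/(t + 9.5)². Setting 120·9.5/(t+9.5)² = 120t/[(t+9.5)(13.4+t)] gives 9.5(13.4+t) = t(t+9.5), so t² = 9.5×13.4 = 127.3.
t* = √127.3 = 11.28 min.

11.3 min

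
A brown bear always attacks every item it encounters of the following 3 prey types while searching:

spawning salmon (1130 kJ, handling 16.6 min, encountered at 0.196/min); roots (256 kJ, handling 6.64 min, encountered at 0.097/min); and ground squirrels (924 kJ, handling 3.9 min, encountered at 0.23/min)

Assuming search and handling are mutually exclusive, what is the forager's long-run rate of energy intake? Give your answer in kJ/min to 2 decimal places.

79.18 kJ/min

Energy encountered per unit search time: 0.196×1130 + 0.097×256 + 0.23×924 = 458.8 kJ/min.
Handling time per unit search time: 0.196×16.6 + 0.097×6.64 + 0.23×3.9 = 4.795.
Rate = 458.8/(1 + 4.795) = 79.18 kJ/min.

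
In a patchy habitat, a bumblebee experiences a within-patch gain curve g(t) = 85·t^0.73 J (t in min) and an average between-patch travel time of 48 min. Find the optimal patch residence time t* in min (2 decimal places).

129.78 min

Optimal t* satisfies g'(t*) = g(t*)/(T + t*).
g'(t) = 0.73·85·t^-0.27. Setting 0.73·85·t^-0.27 = 85·t^0.73/(48+t) gives 0.73(48+t) = t, so 0.27·t = 0.73×48.
t* = 0.73×48/0.27 = 129.8 min.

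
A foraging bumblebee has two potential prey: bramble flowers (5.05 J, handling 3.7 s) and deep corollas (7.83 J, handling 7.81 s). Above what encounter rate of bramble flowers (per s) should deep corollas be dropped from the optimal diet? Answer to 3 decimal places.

Drop deep corollas once their profitability E₂/h₂ falls below the rate achievable on bramble flowers alone: E₂/h₂ = λE₁/(1 + λh₁).
Solve for λ: λE₁h₂ = E₂(1 + λh₁) → λ(E₁h₂ − E₂h₁) = E₂ → λ = E₂/(E₁h₂ − E₂h₁).
λ = 7.83/(5.05×7.81 − 7.83×3.7) = 7.83/10.47 = 0.7479 per s.

0.748 per s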